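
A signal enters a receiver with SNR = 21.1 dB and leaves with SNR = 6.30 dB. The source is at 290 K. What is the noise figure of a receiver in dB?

14.80 dB

NF (dB) = SNR_in(dB) − SNR_out(dB) when the source is at T₀
NF = 21.1 − 6.30 = 14.80 dB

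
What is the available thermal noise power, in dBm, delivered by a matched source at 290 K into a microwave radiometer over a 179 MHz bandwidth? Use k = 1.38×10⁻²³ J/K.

P_n = kTB = 1.38×10⁻²³ × 290 × 1.79×10⁸ = 7.16×10⁻¹³ W
In dBm: 10 log₁₀(7.16×10⁻¹³ / 10⁻³) = −91.4 dBm

−91.4 dBm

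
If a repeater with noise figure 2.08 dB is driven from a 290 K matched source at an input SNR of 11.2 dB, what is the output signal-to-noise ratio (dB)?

9.12 dB

By definition F = SNR_in/SNR_out, so in dB: SNR_out = SNR_in − NF
SNR_out = 11.2 − 2.08 = 9.12 dB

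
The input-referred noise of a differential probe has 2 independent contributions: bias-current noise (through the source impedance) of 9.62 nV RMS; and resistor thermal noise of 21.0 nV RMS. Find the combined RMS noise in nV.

23.1 nV

Uncorrelated sources add in power (mean-square): V_tot = √(ΣV_i²)
V_tot = √[(9.62×10⁻⁹)² + (2.10×10⁻⁸)²] = 2.31×10⁻⁸ V = 23.1 nV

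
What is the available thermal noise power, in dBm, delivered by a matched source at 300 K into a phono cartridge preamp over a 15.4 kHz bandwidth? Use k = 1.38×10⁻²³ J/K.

−132.0 dBm

P_n = kTB = 1.38×10⁻²³ × 300 × 1.54×10⁴ = 6.38×10⁻¹⁷ W
In dBm: 10 log₁₀(6.38×10⁻¹⁷ / 10⁻³) = −132.0 dBm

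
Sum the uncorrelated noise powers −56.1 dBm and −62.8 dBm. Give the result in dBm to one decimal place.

−55.3 dBm

Convert to linear, add, convert back:
P₁ = 2.45×10⁻⁹ W, P₂ = 5.25×10⁻¹⁰ W
P_tot = 2.98×10⁻⁹ W → 10 log₁₀(P_tot / 10⁻³) = −55.3 dBm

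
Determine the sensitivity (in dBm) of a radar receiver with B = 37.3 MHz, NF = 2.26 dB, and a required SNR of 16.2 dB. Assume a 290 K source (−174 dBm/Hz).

−79.8 dBm

Sensitivity = −174 + 10 log₁₀(B) + NF + SNR_min
= −174 + 75.72 + 2.26 + 16.2
= −79.82 dBm → −79.8 dBm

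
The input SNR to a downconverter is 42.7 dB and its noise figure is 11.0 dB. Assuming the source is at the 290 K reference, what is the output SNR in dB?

By definition F = SNR_in/SNR_out, so in dB: SNR_out = SNR_in − NF
SNR_out = 42.7 − 11.0 = 31.7 dB

31.7 dB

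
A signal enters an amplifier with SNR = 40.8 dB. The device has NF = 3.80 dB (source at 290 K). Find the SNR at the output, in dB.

37.00 dB

By definition F = SNR_in/SNR_out, so in dB: SNR_out = SNR_in − NF
SNR_out = 40.8 − 3.80 = 37.00 dB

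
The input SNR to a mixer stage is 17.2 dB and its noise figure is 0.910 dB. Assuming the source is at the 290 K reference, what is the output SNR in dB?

16.290 dB

By definition F = SNR_in/SNR_out, so in dB: SNR_out = SNR_in − NF
SNR_out = 17.2 − 0.910 = 16.290 dB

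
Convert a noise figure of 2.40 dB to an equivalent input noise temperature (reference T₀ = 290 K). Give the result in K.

F = 10^(2.40/10) = 1.7378
T_e = (F − 1)·T₀ = (1.7378 − 1) × 290 = 214 K

214 K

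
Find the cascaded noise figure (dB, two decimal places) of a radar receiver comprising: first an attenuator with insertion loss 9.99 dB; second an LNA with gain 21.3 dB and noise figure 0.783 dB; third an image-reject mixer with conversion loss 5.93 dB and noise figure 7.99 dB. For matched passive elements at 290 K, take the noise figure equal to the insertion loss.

10.91 dB

Convert to linear (a loss of L dB is a gain of −L dB): F_i = 10^(NF_i/10), G_i = 10^(G_i,dB/10)
  Stage 1: F_1 = 10^(9.99/10) = 9.977, G_1 = 10^(−9.99/10) = 0.1002
  Stage 2: F_2 = 10^(0.783/10) = 1.198, G_2 = 10^(21.3/10) = 134.9
  Stage 3: F_3 = 10^(7.99/10) = 6.295, G_3 = 10^(−5.93/10) = 0.2553
Friis cascade:
  F = 9.977 + (1.198 − 1)/0.1002 + (6.295 − 1)/13.52 = 12.34
NF = 10 log₁₀(12.34) = 10.91 dB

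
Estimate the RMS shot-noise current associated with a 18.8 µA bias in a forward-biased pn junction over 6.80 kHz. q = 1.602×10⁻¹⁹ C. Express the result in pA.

202 pA

I_n = √(2qI·B)
2qI·B = 2 × 1.602×10⁻¹⁹ × 1.88×10⁻⁵ × 6.80×10³ = 4.10×10⁻²⁰ A²
I_n = √(4.10×10⁻²⁰) = 2.02×10⁻¹⁰ A = 202 pA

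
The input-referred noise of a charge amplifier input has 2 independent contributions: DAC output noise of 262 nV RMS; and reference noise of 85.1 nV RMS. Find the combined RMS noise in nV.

275 nV

Uncorrelated sources add in power (mean-square): V_tot = √(ΣV_i²)
V_tot = √[(2.62×10⁻⁷)² + (8.51×10⁻⁸)²] = 2.75×10⁻⁷ V = 275 nV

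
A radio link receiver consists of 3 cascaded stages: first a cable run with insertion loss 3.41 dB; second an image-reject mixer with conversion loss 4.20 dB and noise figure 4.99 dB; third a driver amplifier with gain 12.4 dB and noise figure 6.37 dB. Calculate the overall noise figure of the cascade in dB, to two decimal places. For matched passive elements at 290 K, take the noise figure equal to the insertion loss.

14.18 dB

Convert to linear (a loss of L dB is a gain of −L dB): F_i = 10^(NF_i/10), G_i = 10^(G_i,dB/10)
  Stage 1: F_1 = 10^(3.41/10) = 2.193, G_1 = 10^(−3.41/10) = 0.4560
  Stage 2: F_2 = 10^(4.99/10) = 3.155, G_2 = 10^(−4.20/10) = 0.3802
  Stage 3: F_3 = 10^(6.37/10) = 4.335, G_3 = 10^(12.4/10) = 17.38
Friis cascade:
  F = 2.193 + (3.155 − 1)/0.4560 + (4.335 − 1)/0.1734 = 26.15
NF = 10 log₁₀(26.15) = 14.18 dB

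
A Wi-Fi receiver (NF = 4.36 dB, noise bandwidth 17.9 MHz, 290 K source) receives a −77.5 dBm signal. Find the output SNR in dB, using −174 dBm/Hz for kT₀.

Noise floor: N = −174 + 10 log₁₀(B) + NF
10 log₁₀(1.79×10⁷) = 72.53 dB
N = −174 + 72.53 + 4.36 = −97.11 dBm
SNR = P_sig − N = −77.5 − (−97.11) = 19.61 dB → 19.6 dB

19.6 dB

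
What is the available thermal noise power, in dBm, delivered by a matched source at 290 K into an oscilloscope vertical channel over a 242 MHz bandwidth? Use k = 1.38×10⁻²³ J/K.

−90.1 dBm

P_n = kTB = 1.38×10⁻²³ × 290 × 2.42×10⁸ = 9.68×10⁻¹³ W
In dBm: 10 log₁₀(9.68×10⁻¹³ / 10⁻³) = −90.1 dBm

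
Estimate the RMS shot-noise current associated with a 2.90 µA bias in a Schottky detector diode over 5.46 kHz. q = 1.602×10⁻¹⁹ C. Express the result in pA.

I_n = √(2qI·B)
2qI·B = 2 × 1.602×10⁻¹⁹ × 2.90×10⁻⁶ × 5.46×10³ = 5.07×10⁻²¹ A²
I_n = √(5.07×10⁻²¹) = 7.12×10⁻¹¹ A = 71.2 pA

71.2 pA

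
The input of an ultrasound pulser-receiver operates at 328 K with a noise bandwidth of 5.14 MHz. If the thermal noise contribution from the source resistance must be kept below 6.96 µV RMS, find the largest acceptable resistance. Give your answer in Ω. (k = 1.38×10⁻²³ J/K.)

Johnson–Nyquist: V_n = √(4kTRB) ⇒ R = V_n² / (4kTB)
4kTB = 4 × 1.38×10⁻²³ × 328 × 5.14×10⁶ = 9.31×10⁻¹⁴
R = (6.96×10⁻⁶)² / 9.31×10⁻¹⁴ = 5.21×10² Ω = 521 Ω

521 Ω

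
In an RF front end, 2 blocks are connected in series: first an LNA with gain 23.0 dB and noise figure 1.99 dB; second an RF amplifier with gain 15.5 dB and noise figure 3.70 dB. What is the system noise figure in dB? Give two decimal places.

Convert to linear (a loss of L dB is a gain of −L dB): F_i = 10^(NF_i/10), G_i = 10^(G_i,dB/10)
  Stage 1: F_1 = 10^(1.99/10) = 1.581, G_1 = 10^(23.0/10) = 199.5
  Stage 2: F_2 = 10^(3.70/10) = 2.344, G_2 = 10^(15.5/10) = 35.48
Friis cascade:
  F = 1.581 + (2.344 − 1)/199.5 = 1.588
NF = 10 log₁₀(1.588) = 2.01 dB

2.01 dB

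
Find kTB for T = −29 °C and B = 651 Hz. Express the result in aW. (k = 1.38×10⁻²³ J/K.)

2.19 aW

T = −29 °C + 273.15 = 244.15 K
P_n = kTB = 1.38×10⁻²³ × 244.15 × 6.51×10² = 2.19×10⁻¹⁸ W = 2.19 aW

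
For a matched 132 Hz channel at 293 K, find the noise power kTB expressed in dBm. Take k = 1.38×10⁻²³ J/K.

−152.7 dBm

P_n = kTB = 1.38×10⁻²³ × 293 × 1.32×10² = 5.34×10⁻¹⁹ W
In dBm: 10 log₁₀(5.34×10⁻¹⁹ / 10⁻³) = −152.7 dBm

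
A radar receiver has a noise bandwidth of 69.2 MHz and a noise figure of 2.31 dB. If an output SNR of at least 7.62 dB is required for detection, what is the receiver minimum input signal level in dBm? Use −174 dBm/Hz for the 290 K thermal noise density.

Sensitivity = −174 + 10 log₁₀(B) + NF + SNR_min
= −174 + 78.4 + 2.31 + 7.62
= −85.67 dBm → −85.7 dBm

−85.7 dBm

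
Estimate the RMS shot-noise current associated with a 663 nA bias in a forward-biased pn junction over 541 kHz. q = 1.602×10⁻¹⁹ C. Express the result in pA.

I_n = √(2qI·B)
2qI·B = 2 × 1.602×10⁻¹⁹ × 6.63×10⁻⁷ × 5.41×10⁵ = 1.15×10⁻¹⁹ A²
I_n = √(1.15×10⁻¹⁹) = 3.39×10⁻¹⁰ A = 339 pA

339 pA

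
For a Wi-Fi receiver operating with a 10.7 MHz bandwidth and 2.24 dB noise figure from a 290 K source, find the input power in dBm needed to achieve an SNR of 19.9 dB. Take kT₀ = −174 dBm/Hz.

−81.6 dBm

Sensitivity = −174 + 10 log₁₀(B) + NF + SNR_min
= −174 + 70.29 + 2.24 + 19.9
= −81.57 dBm → −81.6 dBm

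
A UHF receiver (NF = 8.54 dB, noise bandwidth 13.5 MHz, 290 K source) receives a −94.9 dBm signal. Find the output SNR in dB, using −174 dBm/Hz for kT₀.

−0.7 dB

Noise floor: N = −174 + 10 log₁₀(B) + NF
10 log₁₀(1.35×10⁷) = 71.3 dB
N = −174 + 71.3 + 8.54 = −94.16 dBm
SNR = P_sig − N = −94.9 − (−94.16) = −0.74 dB → −0.7 dB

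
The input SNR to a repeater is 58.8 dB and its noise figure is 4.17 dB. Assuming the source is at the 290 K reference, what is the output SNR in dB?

By definition F = SNR_in/SNR_out, so in dB: SNR_out = SNR_in − NF
SNR_out = 58.8 − 4.17 = 54.63 dB

54.63 dB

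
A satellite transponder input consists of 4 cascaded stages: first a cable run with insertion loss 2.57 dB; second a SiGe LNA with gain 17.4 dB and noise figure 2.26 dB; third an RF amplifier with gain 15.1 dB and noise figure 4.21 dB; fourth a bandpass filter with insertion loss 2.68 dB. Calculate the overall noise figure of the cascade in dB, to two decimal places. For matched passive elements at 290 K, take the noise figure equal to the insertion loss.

Convert to linear (a loss of L dB is a gain of −L dB): F_i = 10^(NF_i/10), G_i = 10^(G_i,dB/10)
  Stage 1: F_1 = 10^(2.57/10) = 1.807, G_1 = 10^(−2.57/10) = 0.5534
  Stage 2: F_2 = 10^(2.26/10) = 1.683, G_2 = 10^(17.4/10) = 54.95
  Stage 3: F_3 = 10^(4.21/10) = 2.636, G_3 = 10^(15.1/10) = 32.36
  Stage 4: F_4 = 10^(2.68/10) = 1.854, G_4 = 10^(−2.68/10) = 0.5395
Friis cascade:
  F = 1.807 + (1.683 − 1)/0.5534 + (2.636 − 1)/30.41 + (1.854 − 1)/984.0 = 3.096
NF = 10 log₁₀(3.096) = 4.91 dB

4.91 dB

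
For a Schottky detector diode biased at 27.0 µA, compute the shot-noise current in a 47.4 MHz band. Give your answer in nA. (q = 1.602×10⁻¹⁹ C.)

20.2 nA

I_n = √(2qI·B)
2qI·B = 2 × 1.602×10⁻¹⁹ × 2.70×10⁻⁵ × 4.74×10⁷ = 4.10×10⁻¹⁶ A²
I_n = √(4.10×10⁻¹⁶) = 2.02×10⁻⁸ A = 20.2 nA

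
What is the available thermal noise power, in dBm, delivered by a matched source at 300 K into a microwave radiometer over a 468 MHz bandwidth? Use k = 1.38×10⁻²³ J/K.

P_n = kTB = 1.38×10⁻²³ × 300 × 4.68×10⁸ = 1.94×10⁻¹² W
In dBm: 10 log₁₀(1.94×10⁻¹² / 10⁻³) = −87.1 dBm

−87.1 dBm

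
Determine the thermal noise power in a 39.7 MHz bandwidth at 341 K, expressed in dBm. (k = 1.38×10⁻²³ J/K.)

−97.3 dBm

P_n = kTB = 1.38×10⁻²³ × 341 × 3.97×10⁷ = 1.87×10⁻¹³ W
In dBm: 10 log₁₀(1.87×10⁻¹³ / 10⁻³) = −97.3 dBm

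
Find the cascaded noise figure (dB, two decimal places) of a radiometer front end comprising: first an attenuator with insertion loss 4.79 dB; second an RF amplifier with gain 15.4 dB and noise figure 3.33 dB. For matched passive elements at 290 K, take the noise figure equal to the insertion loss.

8.12 dB

Convert to linear (a loss of L dB is a gain of −L dB): F_i = 10^(NF_i/10), G_i = 10^(G_i,dB/10)
  Stage 1: F_1 = 10^(4.79/10) = 3.013, G_1 = 10^(−4.79/10) = 0.3319
  Stage 2: F_2 = 10^(3.33/10) = 2.153, G_2 = 10^(15.4/10) = 34.67
Friis cascade:
  F = 3.013 + (2.153 − 1)/0.3319 = 6.486
NF = 10 log₁₀(6.486) = 8.12 dB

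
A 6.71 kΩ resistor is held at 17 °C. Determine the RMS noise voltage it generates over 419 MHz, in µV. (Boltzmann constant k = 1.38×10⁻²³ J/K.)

T = 17 °C + 273.15 = 290.15 K
V_n = √(4kTRB)
4kTRB = 4 × 1.38×10⁻²³ × 290.15 × 6.71×10³ × 4.19×10⁸ = 4.50×10⁻⁸ V²
V_n = √(4.50×10⁻⁸) = 2.12×10⁻⁴ V = 212 µV

212 µV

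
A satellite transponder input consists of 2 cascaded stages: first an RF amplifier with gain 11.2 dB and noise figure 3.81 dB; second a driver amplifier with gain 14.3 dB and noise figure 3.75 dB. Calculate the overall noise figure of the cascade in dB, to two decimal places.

Convert to linear (a loss of L dB is a gain of −L dB): F_i = 10^(NF_i/10), G_i = 10^(G_i,dB/10)
  Stage 1: F_1 = 10^(3.81/10) = 2.404, G_1 = 10^(11.2/10) = 13.18
  Stage 2: F_2 = 10^(3.75/10) = 2.371, G_2 = 10^(14.3/10) = 26.92
Friis cascade:
  F = 2.404 + (2.371 − 1)/13.18 = 2.508
NF = 10 log₁₀(2.508) = 3.99 dB

3.99 dB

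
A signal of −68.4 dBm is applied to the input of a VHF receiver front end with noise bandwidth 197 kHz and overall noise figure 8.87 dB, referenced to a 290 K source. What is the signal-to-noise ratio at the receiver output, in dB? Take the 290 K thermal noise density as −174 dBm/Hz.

43.8 dB

Noise floor: N = −174 + 10 log₁₀(B) + NF
10 log₁₀(1.97×10⁵) = 52.94 dB
N = −174 + 52.94 + 8.87 = −112.19 dBm
SNR = P_sig − N = −68.4 − (−112.19) = 43.79 dB → 43.8 dB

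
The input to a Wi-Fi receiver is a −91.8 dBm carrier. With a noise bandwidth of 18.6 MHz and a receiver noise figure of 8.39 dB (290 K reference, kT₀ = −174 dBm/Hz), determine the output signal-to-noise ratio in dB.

Noise floor: N = −174 + 10 log₁₀(B) + NF
10 log₁₀(1.86×10⁷) = 72.7 dB
N = −174 + 72.7 + 8.39 = −92.91 dBm
SNR = P_sig − N = −91.8 − (−92.91) = 1.11 dB → 1.1 dB

1.1 dB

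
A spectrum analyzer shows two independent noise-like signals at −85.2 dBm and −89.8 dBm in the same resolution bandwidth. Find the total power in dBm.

Convert to linear, add, convert back:
P₁ = 3.02×10⁻¹² W, P₂ = 1.05×10⁻¹² W
P_tot = 4.07×10⁻¹² W → 10 log₁₀(P_tot / 10⁻³) = −83.9 dBm

−83.9 dBm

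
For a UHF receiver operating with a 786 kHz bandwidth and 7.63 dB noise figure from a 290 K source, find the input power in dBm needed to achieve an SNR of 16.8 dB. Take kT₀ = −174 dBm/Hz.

−90.6 dBm

Sensitivity = −174 + 10 log₁₀(B) + NF + SNR_min
= −174 + 58.95 + 7.63 + 16.8
= −90.62 dBm → −90.6 dBm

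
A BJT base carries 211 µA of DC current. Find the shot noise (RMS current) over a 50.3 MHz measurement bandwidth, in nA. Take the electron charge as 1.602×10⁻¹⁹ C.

I_n = √(2qI·B)
2qI·B = 2 × 1.602×10⁻¹⁹ × 2.11×10⁻⁴ × 5.03×10⁷ = 3.40×10⁻¹⁵ A²
I_n = √(3.40×10⁻¹⁵) = 5.83×10⁻⁸ A = 58.3 nA

58.3 nA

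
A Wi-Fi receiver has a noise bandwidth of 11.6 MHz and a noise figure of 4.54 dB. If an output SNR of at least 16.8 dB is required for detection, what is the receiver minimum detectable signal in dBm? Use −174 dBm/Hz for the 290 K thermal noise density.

−82.0 dBm

Sensitivity = −174 + 10 log₁₀(B) + NF + SNR_min
= −174 + 70.64 + 4.54 + 16.8
= −82.02 dBm → −82.0 dBm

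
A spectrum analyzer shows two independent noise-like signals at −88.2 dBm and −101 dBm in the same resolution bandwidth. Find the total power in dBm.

Convert to linear, add, convert back:
P₁ = 1.51×10⁻¹² W, P₂ = 7.94×10⁻¹⁴ W
P_tot = 1.59×10⁻¹² W → 10 log₁₀(P_tot / 10⁻³) = −88.0 dBm

−88.0 dBm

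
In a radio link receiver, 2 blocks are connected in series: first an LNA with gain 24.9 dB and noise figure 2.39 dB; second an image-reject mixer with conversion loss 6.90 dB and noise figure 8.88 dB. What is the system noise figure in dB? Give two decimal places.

2.44 dB

Convert to linear (a loss of L dB is a gain of −L dB): F_i = 10^(NF_i/10), G_i = 10^(G_i,dB/10)
  Stage 1: F_1 = 10^(2.39/10) = 1.734, G_1 = 10^(24.9/10) = 309.0
  Stage 2: F_2 = 10^(8.88/10) = 7.727, G_2 = 10^(−6.90/10) = 0.2042
Friis cascade:
  F = 1.734 + (7.727 − 1)/309.0 = 1.756
NF = 10 log₁₀(1.756) = 2.44 dB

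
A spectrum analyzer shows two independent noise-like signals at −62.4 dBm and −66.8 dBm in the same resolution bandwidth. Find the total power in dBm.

Convert to linear, add, convert back:
P₁ = 5.75×10⁻¹⁰ W, P₂ = 2.09×10⁻¹⁰ W
P_tot = 7.84×10⁻¹⁰ W → 10 log₁₀(P_tot / 10⁻³) = −61.1 dBm

−61.1 dBm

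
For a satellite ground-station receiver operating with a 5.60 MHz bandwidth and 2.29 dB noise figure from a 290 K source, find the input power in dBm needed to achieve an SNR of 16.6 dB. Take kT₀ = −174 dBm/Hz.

−87.6 dBm

Sensitivity = −174 + 10 log₁₀(B) + NF + SNR_min
= −174 + 67.48 + 2.29 + 16.6
= −87.63 dBm → −87.6 dBm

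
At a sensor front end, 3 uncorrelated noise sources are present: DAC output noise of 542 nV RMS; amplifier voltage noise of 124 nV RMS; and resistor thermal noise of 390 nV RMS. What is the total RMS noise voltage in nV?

Uncorrelated sources add in power (mean-square): V_tot = √(ΣV_i²)
V_tot = √[(5.42×10⁻⁷)² + (1.24×10⁻⁷)² + (3.90×10⁻⁷)²] = 6.79×10⁻⁷ V = 679 nV

679 nV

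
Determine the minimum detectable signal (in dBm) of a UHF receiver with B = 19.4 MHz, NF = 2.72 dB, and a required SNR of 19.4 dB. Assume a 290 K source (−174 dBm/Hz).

Sensitivity = −174 + 10 log₁₀(B) + NF + SNR_min
= −174 + 72.88 + 2.72 + 19.4
= −79.00 dBm → −79.0 dBm

−79.0 dBm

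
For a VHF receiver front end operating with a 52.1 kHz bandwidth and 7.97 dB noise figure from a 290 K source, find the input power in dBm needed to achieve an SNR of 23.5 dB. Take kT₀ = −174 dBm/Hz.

−95.4 dBm

Sensitivity = −174 + 10 log₁₀(B) + NF + SNR_min
= −174 + 47.17 + 7.97 + 23.5
= −95.36 dBm → −95.4 dBm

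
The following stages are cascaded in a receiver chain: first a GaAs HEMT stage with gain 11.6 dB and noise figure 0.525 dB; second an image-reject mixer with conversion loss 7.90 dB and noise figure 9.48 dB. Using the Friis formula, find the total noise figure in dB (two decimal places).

Convert to linear (a loss of L dB is a gain of −L dB): F_i = 10^(NF_i/10), G_i = 10^(G_i,dB/10)
  Stage 1: F_1 = 10^(0.525/10) = 1.128, G_1 = 10^(11.6/10) = 14.45
  Stage 2: F_2 = 10^(9.48/10) = 8.872, G_2 = 10^(−7.90/10) = 0.1622
Friis cascade:
  F = 1.128 + (8.872 − 1)/14.45 = 1.673
NF = 10 log₁₀(1.673) = 2.24 dB

2.24 dB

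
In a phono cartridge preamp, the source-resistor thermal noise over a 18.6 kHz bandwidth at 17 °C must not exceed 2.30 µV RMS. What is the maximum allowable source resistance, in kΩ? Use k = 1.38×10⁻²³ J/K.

17.8 kΩ

T = 17 °C + 273.15 = 290.15 K
Johnson–Nyquist: V_n = √(4kTRB) ⇒ R = V_n² / (4kTB)
4kTB = 4 × 1.38×10⁻²³ × 290.15 × 1.86×10⁴ = 2.98×10⁻¹⁶
R = (2.30×10⁻⁶)² / 2.98×10⁻¹⁶ = 1.78×10⁴ Ω = 17.8 kΩ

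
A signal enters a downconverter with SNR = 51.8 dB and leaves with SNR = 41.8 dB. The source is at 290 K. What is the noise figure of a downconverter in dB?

10.0 dB

NF (dB) = SNR_in(dB) − SNR_out(dB) when the source is at T₀
NF = 51.8 − 41.8 = 10.0 dB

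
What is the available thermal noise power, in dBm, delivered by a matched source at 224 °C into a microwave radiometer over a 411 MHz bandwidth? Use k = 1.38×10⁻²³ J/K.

−85.5 dBm

T = 224 °C + 273.15 = 497.15 K
P_n = kTB = 1.38×10⁻²³ × 497.15 × 4.11×10⁸ = 2.82×10⁻¹² W
In dBm: 10 log₁₀(2.82×10⁻¹² / 10⁻³) = −85.5 dBm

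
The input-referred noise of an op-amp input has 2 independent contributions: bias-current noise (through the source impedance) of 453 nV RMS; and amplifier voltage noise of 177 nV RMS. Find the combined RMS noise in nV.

Uncorrelated sources add in power (mean-square): V_tot = √(ΣV_i²)
V_tot = √[(4.53×10⁻⁷)² + (1.77×10⁻⁷)²] = 4.86×10⁻⁷ V = 486 nV

486 nV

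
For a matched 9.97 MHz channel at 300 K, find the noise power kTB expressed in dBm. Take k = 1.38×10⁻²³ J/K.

P_n = kTB = 1.38×10⁻²³ × 300 × 9.97×10⁶ = 4.13×10⁻¹⁴ W
In dBm: 10 log₁₀(4.13×10⁻¹⁴ / 10⁻³) = −103.8 dBm

−103.8 dBm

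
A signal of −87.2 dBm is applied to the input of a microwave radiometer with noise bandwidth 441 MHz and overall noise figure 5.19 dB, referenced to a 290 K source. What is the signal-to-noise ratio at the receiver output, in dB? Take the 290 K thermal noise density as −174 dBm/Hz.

Noise floor: N = −174 + 10 log₁₀(B) + NF
10 log₁₀(4.41×10⁸) = 86.44 dB
N = −174 + 86.44 + 5.19 = −82.37 dBm
SNR = P_sig − N = −87.2 − (−82.37) = −4.83 dB → −4.8 dB

−4.8 dB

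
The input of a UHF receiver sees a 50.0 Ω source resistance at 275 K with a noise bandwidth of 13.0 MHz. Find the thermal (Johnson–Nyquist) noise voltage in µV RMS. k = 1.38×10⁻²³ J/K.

3.14 µV

V_n = √(4kTRB)
4kTRB = 4 × 1.38×10⁻²³ × 275 × 5.00×10¹ × 1.30×10⁷ = 9.87×10⁻¹² V²
V_n = √(9.87×10⁻¹²) = 3.14×10⁻⁶ V = 3.14 µV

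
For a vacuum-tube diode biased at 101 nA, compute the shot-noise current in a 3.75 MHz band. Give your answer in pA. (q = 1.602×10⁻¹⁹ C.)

I_n = √(2qI·B)
2qI·B = 2 × 1.602×10⁻¹⁹ × 1.01×10⁻⁷ × 3.75×10⁶ = 1.21×10⁻¹⁹ A²
I_n = √(1.21×10⁻¹⁹) = 3.48×10⁻¹⁰ A = 348 pA

348 pA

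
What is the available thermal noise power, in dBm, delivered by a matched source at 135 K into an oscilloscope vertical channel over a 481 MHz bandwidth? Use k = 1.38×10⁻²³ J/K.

−90.5 dBm

P_n = kTB = 1.38×10⁻²³ × 135 × 4.81×10⁸ = 8.96×10⁻¹³ W
In dBm: 10 log₁₀(8.96×10⁻¹³ / 10⁻³) = −90.5 dBm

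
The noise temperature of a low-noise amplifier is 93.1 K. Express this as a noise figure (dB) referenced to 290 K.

F = 1 + T_e/T₀ = 1 + 93.1/290 = 1.32103
NF = 10 log₁₀(1.32103) = 1.21 dB

1.21 dB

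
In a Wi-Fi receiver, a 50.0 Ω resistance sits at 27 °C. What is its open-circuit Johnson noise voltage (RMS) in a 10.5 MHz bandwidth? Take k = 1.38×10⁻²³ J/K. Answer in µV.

2.95 µV

T = 27 °C + 273.15 = 300.15 K
V_n = √(4kTRB)
4kTRB = 4 × 1.38×10⁻²³ × 300.15 × 5.00×10¹ × 1.05×10⁷ = 8.70×10⁻¹² V²
V_n = √(8.70×10⁻¹²) = 2.95×10⁻⁶ V = 2.95 µV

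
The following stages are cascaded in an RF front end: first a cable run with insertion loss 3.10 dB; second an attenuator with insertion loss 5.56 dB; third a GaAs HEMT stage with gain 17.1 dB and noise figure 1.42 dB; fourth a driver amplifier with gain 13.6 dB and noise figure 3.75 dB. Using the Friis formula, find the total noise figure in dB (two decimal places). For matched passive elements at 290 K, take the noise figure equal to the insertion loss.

10.16 dB

Convert to linear (a loss of L dB is a gain of −L dB): F_i = 10^(NF_i/10), G_i = 10^(G_i,dB/10)
  Stage 1: F_1 = 10^(3.10/10) = 2.042, G_1 = 10^(−3.10/10) = 0.4898
  Stage 2: F_2 = 10^(5.56/10) = 3.597, G_2 = 10^(−5.56/10) = 0.2780
  Stage 3: F_3 = 10^(1.42/10) = 1.387, G_3 = 10^(17.1/10) = 51.29
  Stage 4: F_4 = 10^(3.75/10) = 2.371, G_4 = 10^(13.6/10) = 22.91
Friis cascade:
  F = 2.042 + (3.597 − 1)/0.4898 + (1.387 − 1)/0.1361 + (2.371 − 1)/6.982 = 10.38
NF = 10 log₁₀(10.38) = 10.16 dB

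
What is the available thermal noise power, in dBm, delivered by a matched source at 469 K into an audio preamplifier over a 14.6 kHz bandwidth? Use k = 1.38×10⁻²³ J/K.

P_n = kTB = 1.38×10⁻²³ × 469 × 1.46×10⁴ = 9.45×10⁻¹⁷ W
In dBm: 10 log₁₀(9.45×10⁻¹⁷ / 10⁻³) = −130.2 dBm

−130.2 dBm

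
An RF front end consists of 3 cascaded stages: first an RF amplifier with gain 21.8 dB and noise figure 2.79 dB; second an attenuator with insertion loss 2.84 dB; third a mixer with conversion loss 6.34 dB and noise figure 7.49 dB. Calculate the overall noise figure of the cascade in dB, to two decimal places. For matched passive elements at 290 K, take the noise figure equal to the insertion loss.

2.94 dB

Convert to linear (a loss of L dB is a gain of −L dB): F_i = 10^(NF_i/10), G_i = 10^(G_i,dB/10)
  Stage 1: F_1 = 10^(2.79/10) = 1.901, G_1 = 10^(21.8/10) = 151.4
  Stage 2: F_2 = 10^(2.84/10) = 1.923, G_2 = 10^(−2.84/10) = 0.5200
  Stage 3: F_3 = 10^(7.49/10) = 5.610, G_3 = 10^(−6.34/10) = 0.2323
Friis cascade:
  F = 1.901 + (1.923 − 1)/151.4 + (5.610 − 1)/78.70 = 1.966
NF = 10 log₁₀(1.966) = 2.94 dB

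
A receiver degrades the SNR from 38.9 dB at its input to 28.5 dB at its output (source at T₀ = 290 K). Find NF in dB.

10.4 dB

NF (dB) = SNR_in(dB) − SNR_out(dB) when the source is at T₀
NF = 38.9 − 28.5 = 10.4 dB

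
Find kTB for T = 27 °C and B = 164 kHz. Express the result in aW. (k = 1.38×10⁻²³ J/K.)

T = 27 °C + 273.15 = 300.15 K
P_n = kTB = 1.38×10⁻²³ × 300.15 × 1.64×10⁵ = 6.79×10⁻¹⁶ W = 679 aW

679 aW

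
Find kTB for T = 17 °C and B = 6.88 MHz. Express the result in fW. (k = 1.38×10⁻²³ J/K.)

T = 17 °C + 273.15 = 290.15 K
P_n = kTB = 1.38×10⁻²³ × 290.15 × 6.88×10⁶ = 2.75×10⁻¹⁴ W = 27.5 fW

27.5 fW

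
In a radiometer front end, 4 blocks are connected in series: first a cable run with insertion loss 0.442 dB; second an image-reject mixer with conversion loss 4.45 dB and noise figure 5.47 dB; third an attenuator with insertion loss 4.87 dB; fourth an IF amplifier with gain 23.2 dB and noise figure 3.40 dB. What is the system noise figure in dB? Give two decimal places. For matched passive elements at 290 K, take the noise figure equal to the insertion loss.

Convert to linear (a loss of L dB is a gain of −L dB): F_i = 10^(NF_i/10), G_i = 10^(G_i,dB/10)
  Stage 1: F_1 = 10^(0.442/10) = 1.107, G_1 = 10^(−0.442/10) = 0.9032
  Stage 2: F_2 = 10^(5.47/10) = 3.524, G_2 = 10^(−4.45/10) = 0.3589
  Stage 3: F_3 = 10^(4.87/10) = 3.069, G_3 = 10^(−4.87/10) = 0.3258
  Stage 4: F_4 = 10^(3.40/10) = 2.188, G_4 = 10^(23.2/10) = 208.9
Friis cascade:
  F = 1.107 + (3.524 − 1)/0.9032 + (3.069 − 1)/0.3242 + (2.188 − 1)/0.1056 = 21.53
NF = 10 log₁₀(21.53) = 13.33 dB

13.33 dB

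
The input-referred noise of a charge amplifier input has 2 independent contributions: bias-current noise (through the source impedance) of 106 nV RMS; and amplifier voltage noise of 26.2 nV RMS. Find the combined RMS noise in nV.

Uncorrelated sources add in power (mean-square): V_tot = √(ΣV_i²)
V_tot = √[(1.06×10⁻⁷)² + (2.62×10⁻⁸)²] = 1.09×10⁻⁷ V = 109 nV

109 nV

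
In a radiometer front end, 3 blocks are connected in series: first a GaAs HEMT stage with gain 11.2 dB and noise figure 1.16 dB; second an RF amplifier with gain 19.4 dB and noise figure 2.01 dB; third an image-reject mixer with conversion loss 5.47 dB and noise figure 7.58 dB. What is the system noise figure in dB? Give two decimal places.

1.32 dB

Convert to linear (a loss of L dB is a gain of −L dB): F_i = 10^(NF_i/10), G_i = 10^(G_i,dB/10)
  Stage 1: F_1 = 10^(1.16/10) = 1.306, G_1 = 10^(11.2/10) = 13.18
  Stage 2: F_2 = 10^(2.01/10) = 1.589, G_2 = 10^(19.4/10) = 87.10
  Stage 3: F_3 = 10^(7.58/10) = 5.728, G_3 = 10^(−5.47/10) = 0.2838
Friis cascade:
  F = 1.306 + (1.589 − 1)/13.18 + (5.728 − 1)/1148 = 1.355
NF = 10 log₁₀(1.355) = 1.32 dB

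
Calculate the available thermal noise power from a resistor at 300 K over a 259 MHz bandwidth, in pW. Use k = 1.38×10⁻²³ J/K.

P_n = kTB = 1.38×10⁻²³ × 300 × 2.59×10⁸ = 1.07×10⁻¹² W = 1.07 pW

1.07 pW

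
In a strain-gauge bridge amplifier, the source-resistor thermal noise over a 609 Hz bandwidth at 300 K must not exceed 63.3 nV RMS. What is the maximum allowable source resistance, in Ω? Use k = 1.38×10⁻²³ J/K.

Johnson–Nyquist: V_n = √(4kTRB) ⇒ R = V_n² / (4kTB)
4kTB = 4 × 1.38×10⁻²³ × 300 × 6.09×10² = 1.01×10⁻¹⁷
R = (6.33×10⁻⁸)² / 1.01×10⁻¹⁷ = 3.97×10² Ω = 397 Ω

397 Ω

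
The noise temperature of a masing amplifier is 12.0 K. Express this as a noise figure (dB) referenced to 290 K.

F = 1 + T_e/T₀ = 1 + 12.0/290 = 1.04138
NF = 10 log₁₀(1.04138) = 0.176 dB

0.176 dB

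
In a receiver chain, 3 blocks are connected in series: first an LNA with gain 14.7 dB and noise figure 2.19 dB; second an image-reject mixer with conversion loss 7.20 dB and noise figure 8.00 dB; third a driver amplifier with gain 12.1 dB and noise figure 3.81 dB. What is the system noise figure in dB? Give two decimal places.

Convert to linear (a loss of L dB is a gain of −L dB): F_i = 10^(NF_i/10), G_i = 10^(G_i,dB/10)
  Stage 1: F_1 = 10^(2.19/10) = 1.656, G_1 = 10^(14.7/10) = 29.51
  Stage 2: F_2 = 10^(8.00/10) = 6.310, G_2 = 10^(−7.20/10) = 0.1905
  Stage 3: F_3 = 10^(3.81/10) = 2.404, G_3 = 10^(12.1/10) = 16.22
Friis cascade:
  F = 1.656 + (6.310 − 1)/29.51 + (2.404 − 1)/5.623 = 2.085
NF = 10 log₁₀(2.085) = 3.19 dB

3.19 dB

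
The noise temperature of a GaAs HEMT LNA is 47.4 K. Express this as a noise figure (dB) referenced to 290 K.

0.657 dB

F = 1 + T_e/T₀ = 1 + 47.4/290 = 1.16345
NF = 10 log₁₀(1.16345) = 0.657 dB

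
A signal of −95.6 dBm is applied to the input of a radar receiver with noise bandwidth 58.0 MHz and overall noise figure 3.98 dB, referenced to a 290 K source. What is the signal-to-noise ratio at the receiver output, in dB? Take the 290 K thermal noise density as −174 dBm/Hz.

Noise floor: N = −174 + 10 log₁₀(B) + NF
10 log₁₀(5.80×10⁷) = 77.63 dB
N = −174 + 77.63 + 3.98 = −92.39 dBm
SNR = P_sig − N = −95.6 − (−92.39) = −3.21 dB → −3.2 dB

−3.2 dB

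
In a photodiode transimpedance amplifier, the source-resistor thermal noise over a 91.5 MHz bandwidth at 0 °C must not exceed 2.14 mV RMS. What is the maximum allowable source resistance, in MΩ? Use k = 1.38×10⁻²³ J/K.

3.32 MΩ

T = 0 °C + 273.15 = 273.15 K
Johnson–Nyquist: V_n = √(4kTRB) ⇒ R = V_n² / (4kTB)
4kTB = 4 × 1.38×10⁻²³ × 273.15 × 9.15×10⁷ = 1.38×10⁻¹²
R = (2.14×10⁻³)² / 1.38×10⁻¹² = 3.32×10⁶ Ω = 3.32 MΩ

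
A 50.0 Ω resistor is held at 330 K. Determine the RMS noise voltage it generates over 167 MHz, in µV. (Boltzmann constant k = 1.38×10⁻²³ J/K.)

V_n = √(4kTRB)
4kTRB = 4 × 1.38×10⁻²³ × 330 × 5.00×10¹ × 1.67×10⁸ = 1.52×10⁻¹⁰ V²
V_n = √(1.52×10⁻¹⁰) = 1.23×10⁻⁵ V = 12.3 µV

12.3 µV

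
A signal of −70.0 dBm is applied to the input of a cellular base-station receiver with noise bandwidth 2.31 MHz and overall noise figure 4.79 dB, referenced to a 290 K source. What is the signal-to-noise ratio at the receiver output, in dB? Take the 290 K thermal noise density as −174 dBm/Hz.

Noise floor: N = −174 + 10 log₁₀(B) + NF
10 log₁₀(2.31×10⁶) = 63.64 dB
N = −174 + 63.64 + 4.79 = −105.57 dBm
SNR = P_sig − N = −70.0 − (−105.57) = 35.57 dB → 35.6 dB

35.6 dB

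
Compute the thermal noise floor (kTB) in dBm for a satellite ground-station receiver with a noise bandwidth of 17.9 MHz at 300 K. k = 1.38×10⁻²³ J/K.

P_n = kTB = 1.38×10⁻²³ × 300 × 1.79×10⁷ = 7.41×10⁻¹⁴ W
In dBm: 10 log₁₀(7.41×10⁻¹⁴ / 10⁻³) = −101.3 dBm

−101.3 dBm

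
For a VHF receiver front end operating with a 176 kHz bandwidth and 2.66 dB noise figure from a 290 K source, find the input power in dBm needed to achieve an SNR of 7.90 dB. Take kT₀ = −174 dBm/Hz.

Sensitivity = −174 + 10 log₁₀(B) + NF + SNR_min
= −174 + 52.46 + 2.66 + 7.90
= −110.98 dBm → −111.0 dBm

−111.0 dBm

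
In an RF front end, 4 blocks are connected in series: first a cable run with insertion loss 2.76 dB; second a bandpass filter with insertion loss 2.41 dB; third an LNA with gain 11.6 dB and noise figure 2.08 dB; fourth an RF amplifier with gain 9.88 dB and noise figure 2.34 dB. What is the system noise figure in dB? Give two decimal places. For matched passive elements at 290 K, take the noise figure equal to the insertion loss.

Convert to linear (a loss of L dB is a gain of −L dB): F_i = 10^(NF_i/10), G_i = 10^(G_i,dB/10)
  Stage 1: F_1 = 10^(2.76/10) = 1.888, G_1 = 10^(−2.76/10) = 0.5297
  Stage 2: F_2 = 10^(2.41/10) = 1.742, G_2 = 10^(−2.41/10) = 0.5741
  Stage 3: F_3 = 10^(2.08/10) = 1.614, G_3 = 10^(11.6/10) = 14.45
  Stage 4: F_4 = 10^(2.34/10) = 1.714, G_4 = 10^(9.88/10) = 9.727
Friis cascade:
  F = 1.888 + (1.742 − 1)/0.5297 + (1.614 − 1)/0.3041 + (1.714 − 1)/4.395 = 5.471
NF = 10 log₁₀(5.471) = 7.38 dB

7.38 dB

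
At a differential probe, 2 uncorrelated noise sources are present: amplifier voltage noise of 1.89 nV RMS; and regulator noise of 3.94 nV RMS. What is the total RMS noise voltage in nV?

Uncorrelated sources add in power (mean-square): V_tot = √(ΣV_i²)
V_tot = √[(1.89×10⁻⁹)² + (3.94×10⁻⁹)²] = 4.37×10⁻⁹ V = 4.37 nV

4.37 nV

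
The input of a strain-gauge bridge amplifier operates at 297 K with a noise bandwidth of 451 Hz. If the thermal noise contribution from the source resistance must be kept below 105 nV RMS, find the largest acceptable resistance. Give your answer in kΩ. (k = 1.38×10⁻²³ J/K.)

1.49 kΩ

Johnson–Nyquist: V_n = √(4kTRB) ⇒ R = V_n² / (4kTB)
4kTB = 4 × 1.38×10⁻²³ × 297 × 4.51×10² = 7.39×10⁻¹⁸
R = (1.05×10⁻⁷)² / 7.39×10⁻¹⁸ = 1.49×10³ Ω = 1.49 kΩ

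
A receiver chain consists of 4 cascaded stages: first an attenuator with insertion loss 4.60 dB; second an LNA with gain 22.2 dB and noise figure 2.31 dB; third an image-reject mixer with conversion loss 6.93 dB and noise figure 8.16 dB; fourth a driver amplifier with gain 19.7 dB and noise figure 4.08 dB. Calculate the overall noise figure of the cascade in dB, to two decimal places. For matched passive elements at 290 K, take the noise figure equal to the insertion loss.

Convert to linear (a loss of L dB is a gain of −L dB): F_i = 10^(NF_i/10), G_i = 10^(G_i,dB/10)
  Stage 1: F_1 = 10^(4.60/10) = 2.884, G_1 = 10^(−4.60/10) = 0.3467
  Stage 2: F_2 = 10^(2.31/10) = 1.702, G_2 = 10^(22.2/10) = 166.0
  Stage 3: F_3 = 10^(8.16/10) = 6.546, G_3 = 10^(−6.93/10) = 0.2028
  Stage 4: F_4 = 10^(4.08/10) = 2.559, G_4 = 10^(19.7/10) = 93.33
Friis cascade:
  F = 2.884 + (1.702 − 1)/0.3467 + (6.546 − 1)/57.54 + (2.559 − 1)/11.67 = 5.139
NF = 10 log₁₀(5.139) = 7.11 dB

7.11 dB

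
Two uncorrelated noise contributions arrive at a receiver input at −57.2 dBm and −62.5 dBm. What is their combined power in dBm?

Convert to linear, add, convert back:
P₁ = 1.91×10⁻⁹ W, P₂ = 5.62×10⁻¹⁰ W
P_tot = 2.47×10⁻⁹ W → 10 log₁₀(P_tot / 10⁻³) = −56.1 dBm

−56.1 dBm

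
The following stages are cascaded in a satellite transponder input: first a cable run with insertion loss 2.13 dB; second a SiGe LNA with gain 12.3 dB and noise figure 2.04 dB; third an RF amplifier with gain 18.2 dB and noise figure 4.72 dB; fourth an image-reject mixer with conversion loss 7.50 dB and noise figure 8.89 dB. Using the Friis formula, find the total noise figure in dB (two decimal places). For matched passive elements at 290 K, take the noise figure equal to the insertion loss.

Convert to linear (a loss of L dB is a gain of −L dB): F_i = 10^(NF_i/10), G_i = 10^(G_i,dB/10)
  Stage 1: F_1 = 10^(2.13/10) = 1.633, G_1 = 10^(−2.13/10) = 0.6124
  Stage 2: F_2 = 10^(2.04/10) = 1.600, G_2 = 10^(12.3/10) = 16.98
  Stage 3: F_3 = 10^(4.72/10) = 2.965, G_3 = 10^(18.2/10) = 66.07
  Stage 4: F_4 = 10^(8.89/10) = 7.745, G_4 = 10^(−7.50/10) = 0.1778
Friis cascade:
  F = 1.633 + (1.600 − 1)/0.6124 + (2.965 − 1)/10.40 + (7.745 − 1)/687.1 = 2.811
NF = 10 log₁₀(2.811) = 4.49 dB

4.49 dB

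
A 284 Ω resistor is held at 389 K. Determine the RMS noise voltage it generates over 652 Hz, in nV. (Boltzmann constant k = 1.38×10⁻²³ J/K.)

63.1 nV

V_n = √(4kTRB)
4kTRB = 4 × 1.38×10⁻²³ × 389 × 2.84×10² × 6.52×10² = 3.98×10⁻¹⁵ V²
V_n = √(3.98×10⁻¹⁵) = 6.31×10⁻⁸ V = 63.1 nV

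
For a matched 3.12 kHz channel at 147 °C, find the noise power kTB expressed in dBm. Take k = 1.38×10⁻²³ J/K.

T = 147 °C + 273.15 = 420.15 K
P_n = kTB = 1.38×10⁻²³ × 420.15 × 3.12×10³ = 1.81×10⁻¹⁷ W
In dBm: 10 log₁₀(1.81×10⁻¹⁷ / 10⁻³) = −137.4 dBm

−137.4 dBm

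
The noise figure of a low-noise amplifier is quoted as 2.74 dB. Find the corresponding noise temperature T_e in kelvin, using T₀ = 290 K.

F = 10^(2.74/10) = 1.87932
T_e = (F − 1)·T₀ = (1.87932 − 1) × 290 = 255 K

255 K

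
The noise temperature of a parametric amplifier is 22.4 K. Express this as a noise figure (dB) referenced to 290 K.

F = 1 + T_e/T₀ = 1 + 22.4/290 = 1.07724
NF = 10 log₁₀(1.07724) = 0.323 dB

0.323 dB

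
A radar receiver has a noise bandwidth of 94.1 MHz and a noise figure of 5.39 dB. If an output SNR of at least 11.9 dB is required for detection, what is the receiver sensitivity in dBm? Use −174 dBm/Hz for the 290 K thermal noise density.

−77.0 dBm

Sensitivity = −174 + 10 log₁₀(B) + NF + SNR_min
= −174 + 79.74 + 5.39 + 11.9
= −76.97 dBm → −77.0 dBm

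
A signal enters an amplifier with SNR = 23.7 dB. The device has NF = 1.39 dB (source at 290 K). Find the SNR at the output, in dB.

By definition F = SNR_in/SNR_out, so in dB: SNR_out = SNR_in − NF
SNR_out = 23.7 − 1.39 = 22.31 dB

22.31 dB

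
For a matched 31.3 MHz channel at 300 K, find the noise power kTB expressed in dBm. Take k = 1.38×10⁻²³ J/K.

P_n = kTB = 1.38×10⁻²³ × 300 × 3.13×10⁷ = 1.30×10⁻¹³ W
In dBm: 10 log₁₀(1.30×10⁻¹³ / 10⁻³) = −98.9 dBm

−98.9 dBm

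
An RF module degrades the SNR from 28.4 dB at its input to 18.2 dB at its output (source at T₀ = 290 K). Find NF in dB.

NF (dB) = SNR_in(dB) − SNR_out(dB) when the source is at T₀
NF = 28.4 − 18.2 = 10.2 dB

10.2 dB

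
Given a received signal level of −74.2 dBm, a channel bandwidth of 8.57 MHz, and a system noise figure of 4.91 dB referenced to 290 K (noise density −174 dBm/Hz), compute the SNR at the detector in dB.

Noise floor: N = −174 + 10 log₁₀(B) + NF
10 log₁₀(8.57×10⁶) = 69.33 dB
N = −174 + 69.33 + 4.91 = −99.76 dBm
SNR = P_sig − N = −74.2 − (−99.76) = 25.56 dB → 25.6 dB

25.6 dB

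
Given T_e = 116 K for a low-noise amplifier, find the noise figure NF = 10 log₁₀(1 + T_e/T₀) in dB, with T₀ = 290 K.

1.46 dB

F = 1 + T_e/T₀ = 1 + 116/290 = 1.4
NF = 10 log₁₀(1.4) = 1.46 dB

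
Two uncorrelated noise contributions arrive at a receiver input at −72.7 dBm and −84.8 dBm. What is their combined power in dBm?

−72.4 dBm

Convert to linear, add, convert back:
P₁ = 5.37×10⁻¹¹ W, P₂ = 3.31×10⁻¹² W
P_tot = 5.70×10⁻¹¹ W → 10 log₁₀(P_tot / 10⁻³) = −72.4 dBm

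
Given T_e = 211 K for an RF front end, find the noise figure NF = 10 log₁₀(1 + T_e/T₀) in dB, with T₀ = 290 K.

F = 1 + T_e/T₀ = 1 + 211/290 = 1.72759
NF = 10 log₁₀(1.72759) = 2.37 dB

2.37 dB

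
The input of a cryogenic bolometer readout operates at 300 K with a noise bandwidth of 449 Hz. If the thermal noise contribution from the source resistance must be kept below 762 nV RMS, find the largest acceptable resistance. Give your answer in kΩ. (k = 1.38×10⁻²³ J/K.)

78.1 kΩ

Johnson–Nyquist: V_n = √(4kTRB) ⇒ R = V_n² / (4kTB)
4kTB = 4 × 1.38×10⁻²³ × 300 × 4.49×10² = 7.44×10⁻¹⁸
R = (7.62×10⁻⁷)² / 7.44×10⁻¹⁸ = 7.81×10⁴ Ω = 78.1 kΩ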